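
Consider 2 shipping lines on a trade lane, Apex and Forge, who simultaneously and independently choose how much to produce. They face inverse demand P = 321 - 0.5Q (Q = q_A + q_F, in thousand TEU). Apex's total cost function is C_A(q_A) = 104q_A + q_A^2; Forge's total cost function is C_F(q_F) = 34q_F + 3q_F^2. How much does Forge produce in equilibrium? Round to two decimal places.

Apex's profit: π_A = (321 - 0.5Q)q_A - (104q_A + q_A²). Setting ∂π_A/∂q_A = 0: 217 - 3q_A - (1/2)(q_F) = 0.
Forge's profit: π_F = (321 - 0.5Q)q_F - (34q_F + 3q_F²). Setting ∂π_F/∂q_F = 0: 287 - 7q_F - (1/2)(q_A) = 0.
So q_A = (217 - (1/2)q_F)/3 and q_F = (287 - (1/2)q_A)/7.
Solving the pair: q_A = 66.2892, q_F = 36.2651.

36.27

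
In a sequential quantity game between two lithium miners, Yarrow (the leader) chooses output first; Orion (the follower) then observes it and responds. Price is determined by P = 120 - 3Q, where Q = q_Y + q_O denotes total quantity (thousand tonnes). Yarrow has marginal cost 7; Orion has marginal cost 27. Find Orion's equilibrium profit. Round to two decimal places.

58.52

The follower Orion best-responds to any q_Y: π_O = (120 - 3Q)q_O - 27q_O.
∂π_O/∂q_O = 93 - 3q_Y - 6q_O = 0 gives the reaction function q_O = (93 - 3q_Y)/6.
The leader anticipates this reaction. Substituting into P = 120 - 3Q gives P = 147/2 - (3/2)q_Y, so π_Y = (147/2 - (3/2)q_Y)q_Y - 7q_Y.
Maximising: ∂π_Y/∂q_Y = 133/2 - 3q_Y = 0, giving q_Y = 133/6.
Then q_O = (93 - 3·(133/6))/6 = 53/12.
Price P = 120 - 3·(319/12) = 161/4.
Orion's profit: (161/4 - 27)·(53/12) = 58.5208.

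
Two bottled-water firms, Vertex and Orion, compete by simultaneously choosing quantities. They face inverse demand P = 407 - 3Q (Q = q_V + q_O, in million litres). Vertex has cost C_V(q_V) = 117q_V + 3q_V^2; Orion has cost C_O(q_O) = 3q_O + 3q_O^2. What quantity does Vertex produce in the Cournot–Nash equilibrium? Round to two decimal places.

16.80

Vertex's profit: π_V = (407 - 3Q)q_V - (117q_V + 3q_V²). Setting ∂π_V/∂q_V = 0: 290 - 12q_V - 3(q_O) = 0.
Orion's first-order condition: 404 - 12q_O - 3(q_V) = 0.
Best responses: q_V = (290 - 3q_O)/12, q_O = (404 - 3q_V)/12.
Solving the pair: q_V = 84/5, q_O = 442/15.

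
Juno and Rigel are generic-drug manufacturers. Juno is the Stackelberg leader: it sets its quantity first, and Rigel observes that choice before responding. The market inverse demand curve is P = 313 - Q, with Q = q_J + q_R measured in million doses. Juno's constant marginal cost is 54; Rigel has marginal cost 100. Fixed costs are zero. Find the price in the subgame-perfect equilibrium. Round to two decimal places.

The follower Rigel best-responds to any q_J: π_R = (313 - Q)q_R - 100q_R.
∂π_R/∂q_R = 213 - q_J - 2q_R = 0 gives the reaction function q_R = (213 - q_J)/2.
Juno substitutes q_R(q_J) into its own profit: π_J = q_J(313 - q_J - (213 - q_J)/2) - 54q_J = (413/2 - (1/2)q_J)q_J - 54q_J.
Leader FOC: 305/2 - q_J = 0, so q_J = 305/2.
Then q_R = (213 - 305/2)/2 = 121/4.
Total output Q = 731/4, so price P = 313 - 731/4 = 521/4.

130.25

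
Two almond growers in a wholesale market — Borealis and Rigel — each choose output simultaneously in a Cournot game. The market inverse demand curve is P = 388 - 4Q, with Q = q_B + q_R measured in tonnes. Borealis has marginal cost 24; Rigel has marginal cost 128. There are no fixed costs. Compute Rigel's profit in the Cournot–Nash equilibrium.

676

Borealis's profit: π_B = (388 - 4Q)q_B - (24q_B). Setting ∂π_B/∂q_B = 0: 364 - 8q_B - 4(q_R) = 0.
Rigel's profit: π_R = (388 - 4Q)q_R - (128q_R). Setting ∂π_R/∂q_R = 0: 260 - 8q_R - 4(q_B) = 0.
So q_B = (364 - 4q_R)/8 and q_R = (260 - 4q_B)/8.
Solving the pair: q_B = 39, q_R = 13.
Price P = 388 - 4·52 = 180.
Rigel's profit: (180 - 128)·13 = 676.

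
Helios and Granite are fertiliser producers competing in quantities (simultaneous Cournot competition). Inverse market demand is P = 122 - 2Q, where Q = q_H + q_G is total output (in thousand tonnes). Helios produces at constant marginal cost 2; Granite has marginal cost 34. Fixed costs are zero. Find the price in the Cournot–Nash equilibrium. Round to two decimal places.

Helios's profit: π_H = (122 - 2Q)q_H - (2q_H). Setting ∂π_H/∂q_H = 0: 120 - 4q_H - 2(q_G) = 0.
Granite's first-order condition: 88 - 4q_G - 2(q_H) = 0.
So q_H = (120 - 2q_G)/4 and q_G = (88 - 2q_H)/4.
Substituting one into the other gives q_H = 76/3 and q_G = 28/3.
Total output Q = 104/3, so price P = 122 - 2·(104/3) = 158/3.

52.67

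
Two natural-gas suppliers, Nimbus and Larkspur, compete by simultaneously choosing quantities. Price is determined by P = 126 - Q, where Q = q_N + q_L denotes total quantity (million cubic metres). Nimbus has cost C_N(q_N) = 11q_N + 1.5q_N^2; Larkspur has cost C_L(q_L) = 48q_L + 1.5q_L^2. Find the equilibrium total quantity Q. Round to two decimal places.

Nimbus's profit: π_N = (126 - Q)q_N - (11q_N + (3/2)q_N²). Setting ∂π_N/∂q_N = 0: 115 - 5q_N - (q_L) = 0.
Larkspur's profit: π_L = (126 - Q)q_L - (48q_L + (3/2)q_L²). Setting ∂π_L/∂q_L = 0: 78 - 5q_L - (q_N) = 0.
So q_N = (115 - q_L)/5 and q_L = (78 - q_N)/5.
Substituting one into the other gives q_N = 497/24 and q_L = 275/24.
Total output Q = 497/24 + 275/24 = 193/6.

32.17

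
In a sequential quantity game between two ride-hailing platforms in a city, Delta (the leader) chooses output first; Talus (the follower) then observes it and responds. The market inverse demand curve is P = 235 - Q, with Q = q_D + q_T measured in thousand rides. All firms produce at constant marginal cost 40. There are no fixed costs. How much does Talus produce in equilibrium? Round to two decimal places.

48.75

Solve by backward induction. Given q_D, the follower Talus maximises π_T = (235 - q_D - q_T)q_T - 40q_T.
Follower FOC: 195 - q_D - 2q_T = 0, so q_T(q_D) = (195 - q_D)/2.
Delta substitutes q_T(q_D) into its own profit: π_D = q_D(235 - q_D - (195 - q_D)/2) - 40q_D = (275/2 - (1/2)q_D)q_D - 40q_D.
Leader FOC: 195/2 - q_D = 0, so q_D = 195/2.
Then q_T = (195 - 195/2)/2 = 195/4.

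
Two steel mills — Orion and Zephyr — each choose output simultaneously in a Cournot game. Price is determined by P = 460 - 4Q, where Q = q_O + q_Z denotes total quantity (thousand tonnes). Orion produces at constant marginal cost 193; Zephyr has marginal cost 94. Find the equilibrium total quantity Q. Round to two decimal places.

52.75

Orion's profit: π_O = (460 - 4Q)q_O - (193q_O). Setting ∂π_O/∂q_O = 0: 267 - 8q_O - 4(q_Z) = 0.
Zephyr's first-order condition: 366 - 8q_Z - 4(q_O) = 0.
So q_O = (267 - 4q_Z)/8 and q_Z = (366 - 4q_O)/8.
Solving the pair: q_O = 14, q_Z = 155/4.
Total output Q = 14 + 155/4 = 211/4.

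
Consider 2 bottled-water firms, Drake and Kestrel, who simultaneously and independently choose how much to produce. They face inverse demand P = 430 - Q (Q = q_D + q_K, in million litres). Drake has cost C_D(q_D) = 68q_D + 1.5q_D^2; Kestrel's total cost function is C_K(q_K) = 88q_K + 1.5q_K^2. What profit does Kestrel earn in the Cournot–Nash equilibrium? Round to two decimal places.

Drake's profit: π_D = (430 - Q)q_D - (68q_D + (3/2)q_D²). Setting ∂π_D/∂q_D = 0: 362 - 5q_D - (q_K) = 0.
Kestrel's profit: π_K = (430 - Q)q_K - (88q_K + (3/2)q_K²). Setting ∂π_K/∂q_K = 0: 342 - 5q_K - (q_D) = 0.
Best responses: q_D = (362 - q_K)/5, q_K = (342 - q_D)/5.
Substituting one into the other gives q_D = 367/6 and q_K = 337/6.
Price P = 430 - 352/3 = 938/3.
Kestrel's profit: (938/3)·(337/6) - 88·(337/6) - (3/2)(337/6)² = 7886.7361.

7886.74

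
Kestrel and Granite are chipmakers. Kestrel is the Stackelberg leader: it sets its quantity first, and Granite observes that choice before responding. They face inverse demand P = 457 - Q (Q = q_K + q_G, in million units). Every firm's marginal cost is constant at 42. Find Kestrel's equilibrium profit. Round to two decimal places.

Solve by backward induction. Given q_K, the follower Granite maximises π_G = (457 - q_K - q_G)q_G - 42q_G.
Follower FOC: 415 - q_K - 2q_G = 0, so q_G(q_K) = (415 - q_K)/2.
The leader anticipates this reaction. Substituting into P = 457 - Q gives P = 499/2 - (1/2)q_K, so π_K = (499/2 - (1/2)q_K)q_K - 42q_K.
Maximising: ∂π_K/∂q_K = 415/2 - q_K = 0, giving q_K = 415/2.
Then q_G = (415 - 415/2)/2 = 415/4.
Price P = 457 - 1245/4 = 583/4.
Kestrel's profit: (583/4 - 42)·(415/2) = 21528.1250.

21528.13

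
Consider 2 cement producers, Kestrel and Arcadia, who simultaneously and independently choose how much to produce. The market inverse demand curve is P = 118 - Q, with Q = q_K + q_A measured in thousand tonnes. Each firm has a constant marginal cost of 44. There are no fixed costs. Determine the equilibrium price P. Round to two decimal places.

Each firm earns π_i = (118 - Q)q_i - 44q_i.
Setting ∂π_i/∂q_i = 0 with rivals' quantities fixed: 74 - 2q_i - q_j = 0.
By symmetry each firm produces the same amount; substituting q_j = q_i yields q_i = 74/3.
Total output Q = 148/3, so price P = 118 - 148/3 = 206/3.

68.67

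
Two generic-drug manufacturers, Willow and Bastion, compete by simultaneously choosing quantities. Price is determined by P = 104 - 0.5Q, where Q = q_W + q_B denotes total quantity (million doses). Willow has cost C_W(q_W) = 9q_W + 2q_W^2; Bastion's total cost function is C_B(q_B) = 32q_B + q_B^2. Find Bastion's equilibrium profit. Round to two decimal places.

673.30

Willow's profit: π_W = (104 - 0.5Q)q_W - (9q_W + 2q_W²). Setting ∂π_W/∂q_W = 0: 95 - 5q_W - (1/2)(q_B) = 0.
Bastion's profit: π_B = (104 - 0.5Q)q_B - (32q_B + q_B²). Setting ∂π_B/∂q_B = 0: 72 - 3q_B - (1/2)(q_W) = 0.
Best responses: q_W = (95 - (1/2)q_B)/5, q_B = (72 - (1/2)q_W)/3.
Substituting one into the other gives q_W = 996/59 and q_B = 1250/59.
Price P = 104 - (1/2)·38.0678 = 84.9661.
Bastion's profit: 84.9661·(1250/59) - 32·(1250/59) - (1250/59)² = 673.2979.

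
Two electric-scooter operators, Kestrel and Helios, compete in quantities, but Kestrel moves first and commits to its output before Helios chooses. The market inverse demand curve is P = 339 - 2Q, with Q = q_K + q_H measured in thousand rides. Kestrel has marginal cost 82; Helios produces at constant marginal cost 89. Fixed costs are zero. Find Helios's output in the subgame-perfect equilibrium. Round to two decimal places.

The follower Helios best-responds to any q_K: π_H = (339 - 2Q)q_H - 89q_H.
Setting the follower's marginal profit to zero, 250 - 2q_K - 4q_H = 0, i.e. q_H = (250 - 2q_K)/4.
The leader anticipates this reaction. Substituting into P = 339 - 2Q gives P = 214 - q_K, so π_K = (214 - q_K)q_K - 82q_K.
The leader's first-order condition 132 - 2q_K = 0 yields q_K = 66.
Then q_H = (250 - 2·66)/4 = 59/2.

29.50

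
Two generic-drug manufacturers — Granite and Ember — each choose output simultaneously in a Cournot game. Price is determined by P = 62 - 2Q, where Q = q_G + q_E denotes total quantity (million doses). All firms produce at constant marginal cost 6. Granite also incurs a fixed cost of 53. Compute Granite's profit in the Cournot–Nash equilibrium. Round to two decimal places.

A representative firm's profit is π_i = q_i(62 - 2Q) - 6q_i.
First-order condition (treating rivals' output as given): 56 - 4q_i - 2q_j = 0.
By symmetry each firm produces the same amount; substituting q_j = q_i yields q_i = 56/6 = 28/3.
Price P = 62 - 2·(56/3) = 74/3.
Granite's profit: (74/3 - 6)·(28/3) - 53 = 1091/9.

121.22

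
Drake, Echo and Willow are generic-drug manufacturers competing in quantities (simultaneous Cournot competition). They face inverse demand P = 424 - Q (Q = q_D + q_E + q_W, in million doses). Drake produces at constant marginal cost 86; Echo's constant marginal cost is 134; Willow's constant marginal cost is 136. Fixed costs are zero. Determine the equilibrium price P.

195

Drake's profit: π_D = (424 - Q)q_D - (86q_D). Setting ∂π_D/∂q_D = 0: 338 - 2q_D - (q_E + q_W) = 0.
Echo's profit: π_E = (424 - Q)q_E - (134q_E). Setting ∂π_E/∂q_E = 0: 290 - 2q_E - (q_D + q_W) = 0.
Willow's profit: π_W = (424 - Q)q_W - (136q_W). Setting ∂π_W/∂q_W = 0: 288 - 2q_W - (q_D + q_E) = 0.
Adding the 3 first-order conditions: 916 − 4Q = 0, so Q = 229.
Back-substituting: q_D = (338 − 229) = 109, q_E = (290 − 229) = 61, q_W = (288 − 229) = 59.
Total output Q = 229, so price P = 424 - 229 = 195.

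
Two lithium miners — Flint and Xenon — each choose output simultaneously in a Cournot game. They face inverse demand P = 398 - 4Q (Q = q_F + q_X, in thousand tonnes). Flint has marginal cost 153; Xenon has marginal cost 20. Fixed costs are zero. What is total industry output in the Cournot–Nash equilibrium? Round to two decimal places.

51.92

Flint's profit: π_F = (398 - 4Q)q_F - (153q_F). Setting ∂π_F/∂q_F = 0: 245 - 8q_F - 4(q_X) = 0.
Xenon's profit: π_X = (398 - 4Q)q_X - (20q_X). Setting ∂π_X/∂q_X = 0: 378 - 8q_X - 4(q_F) = 0.
Rearranging gives the reaction functions q_F = (245 - 4q_X)/8 and q_X = (378 - 4q_F)/8.
Substituting one into the other gives q_F = 28/3 and q_X = 511/12.
Total output Q = 28/3 + 511/12 = 623/12.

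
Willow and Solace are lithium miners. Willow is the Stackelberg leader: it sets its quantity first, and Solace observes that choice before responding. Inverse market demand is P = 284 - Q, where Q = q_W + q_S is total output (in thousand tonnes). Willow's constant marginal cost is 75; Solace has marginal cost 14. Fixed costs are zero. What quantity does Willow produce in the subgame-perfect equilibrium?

The follower Solace best-responds to any q_W: π_S = (284 - Q)q_S - 14q_S.
Setting the follower's marginal profit to zero, 270 - q_W - 2q_S = 0, i.e. q_S = (270 - q_W)/2.
The leader anticipates this reaction. Substituting into P = 284 - Q gives P = 149 - (1/2)q_W, so π_W = (149 - (1/2)q_W)q_W - 75q_W.
Maximising: ∂π_W/∂q_W = 74 - q_W = 0, giving q_W = 74.
Then q_S = (270 - 74)/2 = 98.

74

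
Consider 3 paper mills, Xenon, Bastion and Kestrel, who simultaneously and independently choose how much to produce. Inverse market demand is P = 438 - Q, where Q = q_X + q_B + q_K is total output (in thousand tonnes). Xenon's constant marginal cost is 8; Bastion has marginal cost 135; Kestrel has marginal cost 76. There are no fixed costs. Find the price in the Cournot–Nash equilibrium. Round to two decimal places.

164.25

Xenon's profit: π_X = (438 - Q)q_X - (8q_X). Setting ∂π_X/∂q_X = 0: 430 - 2q_X - (q_B + q_K) = 0.
Bastion's first-order condition: 303 - 2q_B - (q_X + q_K) = 0.
Kestrel's profit: π_K = (438 - Q)q_K - (76q_K). Setting ∂π_K/∂q_K = 0: 362 - 2q_K - (q_X + q_B) = 0.
Summing all 3 equations gives 1095 − 4Q = 0, hence Q = 1095/4.
Back-substituting: q_X = (430 − 1095/4) = 625/4, q_B = (303 − 1095/4) = 117/4, q_K = (362 − 1095/4) = 353/4.
Total output Q = 1095/4, so price P = 438 - 1095/4 = 657/4.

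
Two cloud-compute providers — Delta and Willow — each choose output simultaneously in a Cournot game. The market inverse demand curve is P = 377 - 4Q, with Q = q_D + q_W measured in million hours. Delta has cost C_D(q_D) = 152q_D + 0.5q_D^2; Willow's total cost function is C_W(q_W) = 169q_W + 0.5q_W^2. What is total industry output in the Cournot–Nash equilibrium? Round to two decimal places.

Delta's profit: π_D = (377 - 4Q)q_D - (152q_D + (1/2)q_D²). Setting ∂π_D/∂q_D = 0: 225 - 9q_D - 4(q_W) = 0.
Willow's profit: π_W = (377 - 4Q)q_W - (169q_W + (1/2)q_W²). Setting ∂π_W/∂q_W = 0: 208 - 9q_W - 4(q_D) = 0.
Rearranging gives the reaction functions q_D = (225 - 4q_W)/9 and q_W = (208 - 4q_D)/9.
Solving the pair: q_D = 1193/65, q_W = 972/65.
Total output Q = 1193/65 + 972/65 = 433/13.

33.31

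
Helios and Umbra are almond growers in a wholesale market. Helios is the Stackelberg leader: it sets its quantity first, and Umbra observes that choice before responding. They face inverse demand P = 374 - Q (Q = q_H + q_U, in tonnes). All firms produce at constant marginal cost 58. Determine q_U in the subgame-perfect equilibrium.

79

The follower Umbra best-responds to any q_H: π_U = (374 - Q)q_U - 58q_U.
Follower FOC: 316 - q_H - 2q_U = 0, so q_U(q_H) = (316 - q_H)/2.
The leader anticipates this reaction. Substituting into P = 374 - Q gives P = 216 - (1/2)q_H, so π_H = (216 - (1/2)q_H)q_H - 58q_H.
The leader's first-order condition 158 - q_H = 0 yields q_H = 158.
Then q_U = (316 - 158)/2 = 79.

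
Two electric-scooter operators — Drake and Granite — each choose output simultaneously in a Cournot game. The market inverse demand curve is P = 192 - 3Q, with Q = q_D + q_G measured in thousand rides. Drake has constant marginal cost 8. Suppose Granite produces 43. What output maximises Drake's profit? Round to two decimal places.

With the rival's output fixed at 43, Drake's profit is π_D = (192 - 3·43 - 3q_D)q_D - (8q_D) = (63 - 3q_D)q_D - (8q_D).
∂π_D/∂q_D = 55 - 6q_D = 0, so q_D = 55/6.

9.17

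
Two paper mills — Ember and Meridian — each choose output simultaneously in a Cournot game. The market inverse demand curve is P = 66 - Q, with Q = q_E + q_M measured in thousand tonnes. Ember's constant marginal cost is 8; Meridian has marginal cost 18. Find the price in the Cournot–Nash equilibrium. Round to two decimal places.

Ember's profit: π_E = (66 - Q)q_E - (8q_E). Setting ∂π_E/∂q_E = 0: 58 - 2q_E - (q_M) = 0.
Meridian's profit: π_M = (66 - Q)q_M - (18q_M). Setting ∂π_M/∂q_M = 0: 48 - 2q_M - (q_E) = 0.
Rearranging gives the reaction functions q_E = (58 - q_M)/2 and q_M = (48 - q_E)/2.
Solving the pair: q_E = 68/3, q_M = 38/3.
Total output Q = 106/3, so price P = 66 - 106/3 = 92/3.

30.67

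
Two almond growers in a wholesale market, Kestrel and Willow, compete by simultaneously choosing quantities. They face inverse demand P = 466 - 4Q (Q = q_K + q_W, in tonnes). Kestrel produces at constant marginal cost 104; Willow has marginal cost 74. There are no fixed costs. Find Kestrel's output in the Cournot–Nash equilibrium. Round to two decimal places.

27.67

Kestrel's profit: π_K = (466 - 4Q)q_K - (104q_K). Setting ∂π_K/∂q_K = 0: 362 - 8q_K - 4(q_W) = 0.
Willow's first-order condition: 392 - 8q_W - 4(q_K) = 0.
Best responses: q_K = (362 - 4q_W)/8, q_W = (392 - 4q_K)/8.
Substituting one into the other gives q_K = 83/3 and q_W = 211/6.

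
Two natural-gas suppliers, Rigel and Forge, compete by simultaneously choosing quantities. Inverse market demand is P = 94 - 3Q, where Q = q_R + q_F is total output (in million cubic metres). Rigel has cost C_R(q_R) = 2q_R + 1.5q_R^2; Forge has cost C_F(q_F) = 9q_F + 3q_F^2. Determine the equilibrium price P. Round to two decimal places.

53.45

Rigel's profit: π_R = (94 - 3Q)q_R - (2q_R + (3/2)q_R²). Setting ∂π_R/∂q_R = 0: 92 - 9q_R - 3(q_F) = 0.
Forge's first-order condition: 85 - 12q_F - 3(q_R) = 0.
Best responses: q_R = (92 - 3q_F)/9, q_F = (85 - 3q_R)/12.
Solving the pair: q_R = 283/33, q_F = 163/33.
Total output Q = 446/33, so price P = 94 - 3·(446/33) = 588/11.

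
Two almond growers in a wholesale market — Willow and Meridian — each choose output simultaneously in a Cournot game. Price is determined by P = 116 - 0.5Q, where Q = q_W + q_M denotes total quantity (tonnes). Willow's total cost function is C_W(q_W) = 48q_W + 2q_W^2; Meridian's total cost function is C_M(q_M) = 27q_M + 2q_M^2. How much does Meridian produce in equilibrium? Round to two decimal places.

Willow's profit: π_W = (116 - 0.5Q)q_W - (48q_W + 2q_W²). Setting ∂π_W/∂q_W = 0: 68 - 5q_W - (1/2)(q_M) = 0.
Meridian's profit: π_M = (116 - 0.5Q)q_M - (27q_M + 2q_M²). Setting ∂π_M/∂q_M = 0: 89 - 5q_M - (1/2)(q_W) = 0.
Rearranging gives the reaction functions q_W = (68 - (1/2)q_M)/5 and q_M = (89 - (1/2)q_W)/5.
Substituting one into the other gives q_W = 394/33 and q_M = 548/33.

16.61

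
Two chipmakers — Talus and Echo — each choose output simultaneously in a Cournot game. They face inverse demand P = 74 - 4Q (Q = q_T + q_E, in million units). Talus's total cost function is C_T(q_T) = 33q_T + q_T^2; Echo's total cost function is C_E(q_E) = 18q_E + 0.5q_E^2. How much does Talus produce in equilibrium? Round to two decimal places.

1.96

Talus's profit: π_T = (74 - 4Q)q_T - (33q_T + q_T²). Setting ∂π_T/∂q_T = 0: 41 - 10q_T - 4(q_E) = 0.
Echo's first-order condition: 56 - 9q_E - 4(q_T) = 0.
Best responses: q_T = (41 - 4q_E)/10, q_E = (56 - 4q_T)/9.
Solving the pair: q_T = 145/74, q_E = 198/37.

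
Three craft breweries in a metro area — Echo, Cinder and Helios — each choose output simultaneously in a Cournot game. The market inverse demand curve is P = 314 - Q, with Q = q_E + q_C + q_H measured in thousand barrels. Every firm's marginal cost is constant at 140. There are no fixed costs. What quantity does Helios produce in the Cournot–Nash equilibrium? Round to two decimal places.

43.50

A representative firm's profit is π_i = q_i(314 - Q) - 140q_i.
Setting ∂π_i/∂q_i = 0 with rivals' quantities fixed: 174 - 2q_i - Σ_{j≠i} q_j = 0.
By symmetry each firm produces the same amount; substituting Σ_{j≠i} q_j = 2q_i yields q_i = 174/4 = 87/2.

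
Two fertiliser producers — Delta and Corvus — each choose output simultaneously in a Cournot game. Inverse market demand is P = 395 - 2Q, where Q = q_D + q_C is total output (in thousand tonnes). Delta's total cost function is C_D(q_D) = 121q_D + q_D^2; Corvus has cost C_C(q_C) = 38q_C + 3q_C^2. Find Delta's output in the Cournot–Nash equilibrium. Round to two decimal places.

36.18

Delta's profit: π_D = (395 - 2Q)q_D - (121q_D + q_D²). Setting ∂π_D/∂q_D = 0: 274 - 6q_D - 2(q_C) = 0.
Corvus's profit: π_C = (395 - 2Q)q_C - (38q_C + 3q_C²). Setting ∂π_C/∂q_C = 0: 357 - 10q_C - 2(q_D) = 0.
So q_D = (274 - 2q_C)/6 and q_C = (357 - 2q_D)/10.
Substituting one into the other gives q_D = 1013/28 and q_C = 797/28.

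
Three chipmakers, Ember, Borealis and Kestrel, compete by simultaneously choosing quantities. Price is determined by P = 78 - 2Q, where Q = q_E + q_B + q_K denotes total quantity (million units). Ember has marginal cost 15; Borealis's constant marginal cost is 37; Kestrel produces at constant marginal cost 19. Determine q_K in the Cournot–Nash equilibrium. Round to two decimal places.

Ember's profit: π_E = (78 - 2Q)q_E - (15q_E). Setting ∂π_E/∂q_E = 0: 63 - 4q_E - 2(q_B + q_K) = 0.
Borealis's first-order condition: 41 - 4q_B - 2(q_E + q_K) = 0.
Kestrel's profit: π_K = (78 - 2Q)q_K - (19q_K). Setting ∂π_K/∂q_K = 0: 59 - 4q_K - 2(q_E + q_B) = 0.
Summing all 3 equations gives 163 − 8Q = 0, hence Q = 163/8.
Back-substituting: q_E = (63 − 163/4)/2 = 89/8, q_B = (41 − 163/4)/2 = 1/8, q_K = (59 − 163/4)/2 = 73/8.

9.13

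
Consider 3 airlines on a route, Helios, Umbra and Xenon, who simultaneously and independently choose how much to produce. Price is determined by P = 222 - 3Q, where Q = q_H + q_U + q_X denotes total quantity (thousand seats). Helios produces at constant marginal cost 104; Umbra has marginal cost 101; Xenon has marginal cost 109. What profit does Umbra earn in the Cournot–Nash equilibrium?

363

Helios's profit: π_H = (222 - 3Q)q_H - (104q_H). Setting ∂π_H/∂q_H = 0: 118 - 6q_H - 3(q_U + q_X) = 0.
Umbra's first-order condition: 121 - 6q_U - 3(q_H + q_X) = 0.
Xenon's profit: π_X = (222 - 3Q)q_X - (109q_X). Setting ∂π_X/∂q_X = 0: 113 - 6q_X - 3(q_H + q_U) = 0.
Summing all 3 equations gives 352 − 12Q = 0, hence Q = 88/3.
Back-substituting: q_H = (118 − 88)/3 = 10, q_U = (121 − 88)/3 = 11, q_X = (113 − 88)/3 = 25/3.
Price P = 222 - 3·(88/3) = 134.
Umbra's profit: (134 - 101)·11 = 363.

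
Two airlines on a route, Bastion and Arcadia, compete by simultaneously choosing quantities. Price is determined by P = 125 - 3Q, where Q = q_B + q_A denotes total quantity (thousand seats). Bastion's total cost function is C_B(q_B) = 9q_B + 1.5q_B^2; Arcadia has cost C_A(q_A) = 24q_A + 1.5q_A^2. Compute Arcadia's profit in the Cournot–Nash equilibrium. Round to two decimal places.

273.20

Bastion's profit: π_B = (125 - 3Q)q_B - (9q_B + (3/2)q_B²). Setting ∂π_B/∂q_B = 0: 116 - 9q_B - 3(q_A) = 0.
Arcadia's first-order condition: 101 - 9q_A - 3(q_B) = 0.
Rearranging gives the reaction functions q_B = (116 - 3q_A)/9 and q_A = (101 - 3q_B)/9.
Solving the pair: q_B = 247/24, q_A = 187/24.
Price P = 125 - 3·(217/12) = 283/4.
Arcadia's profit: (283/4)·(187/24) - 24·(187/24) - (3/2)(187/24)² = 273.1953.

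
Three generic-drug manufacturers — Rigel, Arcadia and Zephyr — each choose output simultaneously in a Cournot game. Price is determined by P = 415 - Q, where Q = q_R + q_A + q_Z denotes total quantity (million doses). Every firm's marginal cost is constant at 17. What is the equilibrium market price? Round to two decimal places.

A representative firm's profit is π_i = q_i(415 - Q) - 17q_i.
First-order condition (treating rivals' output as given): 398 - 2q_i - Σ_{j≠i} q_j = 0.
With identical firms every q_j equals q_i, so Σ_{j≠i} q_j = 2q_i and 398 = 4q_i, giving q_i = 199/2.
Total output Q = 597/2, so price P = 415 - 597/2 = 233/2.

116.50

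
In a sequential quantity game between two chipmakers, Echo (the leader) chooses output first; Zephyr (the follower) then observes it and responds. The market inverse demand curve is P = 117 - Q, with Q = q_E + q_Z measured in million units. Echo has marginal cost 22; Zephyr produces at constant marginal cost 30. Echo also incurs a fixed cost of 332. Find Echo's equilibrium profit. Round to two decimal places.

994.13

The follower Zephyr best-responds to any q_E: π_Z = (117 - Q)q_Z - 30q_Z.
Follower FOC: 87 - q_E - 2q_Z = 0, so q_Z(q_E) = (87 - q_E)/2.
The leader anticipates this reaction. Substituting into P = 117 - Q gives P = 147/2 - (1/2)q_E, so π_E = (147/2 - (1/2)q_E)q_E - 22q_E.
Maximising: ∂π_E/∂q_E = 103/2 - q_E = 0, giving q_E = 103/2.
Then q_Z = (87 - 103/2)/2 = 71/4.
Price P = 117 - 277/4 = 191/4.
Echo's profit: (191/4 - 22)·(103/2) - 332 = 994.1250.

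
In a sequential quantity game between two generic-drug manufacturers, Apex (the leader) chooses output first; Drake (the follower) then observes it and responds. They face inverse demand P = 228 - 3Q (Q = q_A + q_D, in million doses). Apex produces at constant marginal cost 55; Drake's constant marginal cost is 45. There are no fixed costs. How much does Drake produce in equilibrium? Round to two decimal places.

16.92

The follower Drake best-responds to any q_A: π_D = (228 - 3Q)q_D - 45q_D.
Setting the follower's marginal profit to zero, 183 - 3q_A - 6q_D = 0, i.e. q_D = (183 - 3q_A)/6.
The leader anticipates this reaction. Substituting into P = 228 - 3Q gives P = 273/2 - (3/2)q_A, so π_A = (273/2 - (3/2)q_A)q_A - 55q_A.
Leader FOC: 163/2 - 3q_A = 0, so q_A = 163/6.
Then q_D = (183 - 3·(163/6))/6 = 203/12.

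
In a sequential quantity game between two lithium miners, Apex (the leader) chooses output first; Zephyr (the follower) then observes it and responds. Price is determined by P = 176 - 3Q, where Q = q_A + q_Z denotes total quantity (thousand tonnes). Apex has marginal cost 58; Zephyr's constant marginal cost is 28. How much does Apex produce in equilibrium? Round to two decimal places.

The follower Zephyr best-responds to any q_A: π_Z = (176 - 3Q)q_Z - 28q_Z.
Follower FOC: 148 - 3q_A - 6q_Z = 0, so q_Z(q_A) = (148 - 3q_A)/6.
The leader anticipates this reaction. Substituting into P = 176 - 3Q gives P = 102 - (3/2)q_A, so π_A = (102 - (3/2)q_A)q_A - 58q_A.
Maximising: ∂π_A/∂q_A = 44 - 3q_A = 0, giving q_A = 44/3.
Then q_Z = (148 - 3·(44/3))/6 = 52/3.

14.67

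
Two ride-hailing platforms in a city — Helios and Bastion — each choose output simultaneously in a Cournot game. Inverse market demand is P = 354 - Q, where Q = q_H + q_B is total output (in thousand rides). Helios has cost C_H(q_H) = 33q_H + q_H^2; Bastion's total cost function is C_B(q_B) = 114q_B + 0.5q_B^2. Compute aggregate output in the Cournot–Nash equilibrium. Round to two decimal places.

123.82

Helios's profit: π_H = (354 - Q)q_H - (33q_H + q_H²). Setting ∂π_H/∂q_H = 0: 321 - 4q_H - (q_B) = 0.
Bastion's profit: π_B = (354 - Q)q_B - (114q_B + (1/2)q_B²). Setting ∂π_B/∂q_B = 0: 240 - 3q_B - (q_H) = 0.
Rearranging gives the reaction functions q_H = (321 - q_B)/4 and q_B = (240 - q_H)/3.
Substituting one into the other gives q_H = 723/11 and q_B = 639/11.
Total output Q = 723/11 + 639/11 = 1362/11.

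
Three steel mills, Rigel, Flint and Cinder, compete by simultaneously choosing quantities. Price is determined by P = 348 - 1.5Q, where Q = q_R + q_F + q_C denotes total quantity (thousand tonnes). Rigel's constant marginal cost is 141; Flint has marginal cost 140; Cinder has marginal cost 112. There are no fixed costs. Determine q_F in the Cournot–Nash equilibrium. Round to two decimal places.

30.17

Rigel's profit: π_R = (348 - 1.5Q)q_R - (141q_R). Setting ∂π_R/∂q_R = 0: 207 - 3q_R - (3/2)(q_F + q_C) = 0.
Flint's first-order condition: 208 - 3q_F - (3/2)(q_R + q_C) = 0.
Cinder's first-order condition: 236 - 3q_C - (3/2)(q_R + q_F) = 0.
Adding the 3 first-order conditions: 651 − 6Q = 0, so Q = 217/2.
Back-substituting: q_R = (207 − 651/4)/(3/2) = 59/2, q_F = (208 − 651/4)/(3/2) = 181/6, q_C = (236 − 651/4)/(3/2) = 293/6.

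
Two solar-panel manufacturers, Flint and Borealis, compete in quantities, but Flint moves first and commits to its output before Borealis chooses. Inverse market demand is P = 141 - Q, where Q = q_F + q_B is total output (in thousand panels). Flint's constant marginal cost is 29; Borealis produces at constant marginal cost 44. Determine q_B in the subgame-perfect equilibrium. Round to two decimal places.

Solve by backward induction. Given q_F, the follower Borealis maximises π_B = (141 - q_F - q_B)q_B - 44q_B.
Follower FOC: 97 - q_F - 2q_B = 0, so q_B(q_F) = (97 - q_F)/2.
Flint substitutes q_B(q_F) into its own profit: π_F = q_F(141 - q_F - (97 - q_F)/2) - 29q_F = (185/2 - (1/2)q_F)q_F - 29q_F.
Leader FOC: 127/2 - q_F = 0, so q_F = 127/2.
Then q_B = (97 - 127/2)/2 = 67/4.

16.75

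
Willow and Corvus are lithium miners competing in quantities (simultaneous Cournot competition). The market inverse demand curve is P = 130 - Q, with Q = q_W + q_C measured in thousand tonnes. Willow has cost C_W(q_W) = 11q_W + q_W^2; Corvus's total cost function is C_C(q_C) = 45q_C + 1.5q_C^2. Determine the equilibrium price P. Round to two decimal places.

Willow's profit: π_W = (130 - Q)q_W - (11q_W + q_W²). Setting ∂π_W/∂q_W = 0: 119 - 4q_W - (q_C) = 0.
Corvus's profit: π_C = (130 - Q)q_C - (45q_C + (3/2)q_C²). Setting ∂π_C/∂q_C = 0: 85 - 5q_C - (q_W) = 0.
So q_W = (119 - q_C)/4 and q_C = (85 - q_W)/5.
Substituting one into the other gives q_W = 510/19 and q_C = 221/19.
Total output Q = 731/19, so price P = 130 - 731/19 = 1739/19.

91.53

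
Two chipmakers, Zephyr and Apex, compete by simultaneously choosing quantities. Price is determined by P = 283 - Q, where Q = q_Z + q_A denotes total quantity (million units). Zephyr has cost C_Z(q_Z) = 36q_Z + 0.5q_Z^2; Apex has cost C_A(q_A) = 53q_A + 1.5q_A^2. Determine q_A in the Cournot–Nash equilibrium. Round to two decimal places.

Zephyr's profit: π_Z = (283 - Q)q_Z - (36q_Z + (1/2)q_Z²). Setting ∂π_Z/∂q_Z = 0: 247 - 3q_Z - (q_A) = 0.
Apex's first-order condition: 230 - 5q_A - (q_Z) = 0.
So q_Z = (247 - q_A)/3 and q_A = (230 - q_Z)/5.
Solving the pair: q_Z = 1005/14, q_A = 443/14.

31.64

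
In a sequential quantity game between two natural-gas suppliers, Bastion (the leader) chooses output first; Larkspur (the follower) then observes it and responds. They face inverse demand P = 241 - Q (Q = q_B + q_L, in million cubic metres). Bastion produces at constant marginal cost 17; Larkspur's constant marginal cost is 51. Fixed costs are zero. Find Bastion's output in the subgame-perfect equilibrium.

The follower Larkspur best-responds to any q_B: π_L = (241 - Q)q_L - 51q_L.
∂π_L/∂q_L = 190 - q_B - 2q_L = 0 gives the reaction function q_L = (190 - q_B)/2.
Bastion substitutes q_L(q_B) into its own profit: π_B = q_B(241 - q_B - (190 - q_B)/2) - 17q_B = (146 - (1/2)q_B)q_B - 17q_B.
Leader FOC: 129 - q_B = 0, so q_B = 129.
Then q_L = (190 - 129)/2 = 61/2.

129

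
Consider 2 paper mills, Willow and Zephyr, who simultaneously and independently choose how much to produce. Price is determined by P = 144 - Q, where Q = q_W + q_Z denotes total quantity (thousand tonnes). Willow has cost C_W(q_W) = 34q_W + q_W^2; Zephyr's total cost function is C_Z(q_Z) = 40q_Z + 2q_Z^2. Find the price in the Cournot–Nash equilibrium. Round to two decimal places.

106.52

Willow's profit: π_W = (144 - Q)q_W - (34q_W + q_W²). Setting ∂π_W/∂q_W = 0: 110 - 4q_W - (q_Z) = 0.
Zephyr's first-order condition: 104 - 6q_Z - (q_W) = 0.
So q_W = (110 - q_Z)/4 and q_Z = (104 - q_W)/6.
Solving the pair: q_W = 556/23, q_Z = 306/23.
Total output Q = 862/23, so price P = 144 - 862/23 = 106.5217.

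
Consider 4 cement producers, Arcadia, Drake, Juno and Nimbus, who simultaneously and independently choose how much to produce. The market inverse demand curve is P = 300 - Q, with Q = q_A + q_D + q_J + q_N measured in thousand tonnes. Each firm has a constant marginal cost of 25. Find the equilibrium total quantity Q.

Each firm earns π_i = (300 - Q)q_i - 25q_i.
Setting ∂π_i/∂q_i = 0 with rivals' quantities fixed: 275 - 2q_i - Σ_{j≠i} q_j = 0.
By symmetry each firm produces the same amount; substituting Σ_{j≠i} q_j = 3q_i yields q_i = 275/5 = 55.
Total output Q = 55 + 55 + 55 + 55 = 220.

220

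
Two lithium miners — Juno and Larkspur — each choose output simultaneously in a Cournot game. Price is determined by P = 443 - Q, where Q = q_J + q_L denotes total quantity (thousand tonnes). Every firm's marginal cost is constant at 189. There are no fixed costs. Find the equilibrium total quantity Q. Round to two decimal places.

169.33

Each firm earns π_i = (443 - Q)q_i - 189q_i.
First-order condition (treating rivals' output as given): 254 - 2q_i - q_j = 0.
By symmetry each firm produces the same amount; substituting q_j = q_i yields q_i = 254/3.
Total output Q = 254/3 + 254/3 = 508/3.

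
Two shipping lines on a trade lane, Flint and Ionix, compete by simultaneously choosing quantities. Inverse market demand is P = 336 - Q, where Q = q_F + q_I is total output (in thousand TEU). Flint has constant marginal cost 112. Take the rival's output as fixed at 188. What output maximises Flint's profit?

18

With the rival's output fixed at 188, Flint's profit is π_F = (336 - 188 - q_F)q_F - (112q_F) = (148 - q_F)q_F - (112q_F).
∂π_F/∂q_F = 36 - 2q_F = 0, so q_F = 18.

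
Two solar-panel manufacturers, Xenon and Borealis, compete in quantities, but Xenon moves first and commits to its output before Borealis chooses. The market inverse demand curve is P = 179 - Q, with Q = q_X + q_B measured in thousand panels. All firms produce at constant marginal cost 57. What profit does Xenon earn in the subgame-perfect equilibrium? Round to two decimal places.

The follower Borealis best-responds to any q_X: π_B = (179 - Q)q_B - 57q_B.
∂π_B/∂q_B = 122 - q_X - 2q_B = 0 gives the reaction function q_B = (122 - q_X)/2.
Xenon substitutes q_B(q_X) into its own profit: π_X = q_X(179 - q_X - (122 - q_X)/2) - 57q_X = (118 - (1/2)q_X)q_X - 57q_X.
Leader FOC: 61 - q_X = 0, so q_X = 61.
Then q_B = (122 - 61)/2 = 61/2.
Price P = 179 - 183/2 = 175/2.
Xenon's profit: (175/2 - 57)·61 = 1860.5000.

1860.50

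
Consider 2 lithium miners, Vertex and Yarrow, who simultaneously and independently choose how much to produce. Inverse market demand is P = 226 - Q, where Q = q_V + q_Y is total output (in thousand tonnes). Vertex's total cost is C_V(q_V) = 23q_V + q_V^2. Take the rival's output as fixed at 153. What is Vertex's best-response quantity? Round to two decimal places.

With the rival's output fixed at 153, Vertex's profit is π_V = (226 - 153 - q_V)q_V - (23q_V + q_V²) = (73 - q_V)q_V - (23q_V + q_V²).
∂π_V/∂q_V = 50 - 4q_V = 0, so q_V = 25/2.

12.50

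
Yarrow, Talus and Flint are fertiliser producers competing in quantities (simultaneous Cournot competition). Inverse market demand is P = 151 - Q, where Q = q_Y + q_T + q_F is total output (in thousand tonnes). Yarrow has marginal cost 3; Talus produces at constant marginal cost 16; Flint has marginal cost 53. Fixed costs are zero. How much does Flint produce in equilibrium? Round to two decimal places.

Yarrow's profit: π_Y = (151 - Q)q_Y - (3q_Y). Setting ∂π_Y/∂q_Y = 0: 148 - 2q_Y - (q_T + q_F) = 0.
Talus's profit: π_T = (151 - Q)q_T - (16q_T). Setting ∂π_T/∂q_T = 0: 135 - 2q_T - (q_Y + q_F) = 0.
Flint's first-order condition: 98 - 2q_F - (q_Y + q_T) = 0.
Adding the 3 first-order conditions: 381 − 4Q = 0, so Q = 381/4.
Back-substituting: q_Y = (148 − 381/4) = 211/4, q_T = (135 − 381/4) = 159/4, q_F = (98 − 381/4) = 11/4.

2.75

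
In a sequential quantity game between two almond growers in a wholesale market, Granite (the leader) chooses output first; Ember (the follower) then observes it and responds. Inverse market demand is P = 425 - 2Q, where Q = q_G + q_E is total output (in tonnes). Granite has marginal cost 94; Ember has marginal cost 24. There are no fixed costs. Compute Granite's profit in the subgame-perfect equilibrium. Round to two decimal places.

Solve by backward induction. Given q_G, the follower Ember maximises π_E = (425 - 2q_G - 2q_E)q_E - 24q_E.
Follower FOC: 401 - 2q_G - 4q_E = 0, so q_E(q_G) = (401 - 2q_G)/4.
Granite substitutes q_E(q_G) into its own profit: π_G = q_G(425 - 2q_G - (401 - 2q_G)/2) - 94q_G = (449/2 - q_G)q_G - 94q_G.
Maximising: ∂π_G/∂q_G = 261/2 - 2q_G = 0, giving q_G = 261/4.
Then q_E = (401 - 2·(261/4))/4 = 541/8.
Price P = 425 - 2·(1063/8) = 637/4.
Granite's profit: (637/4 - 94)·(261/4) = 4257.5625.

4257.56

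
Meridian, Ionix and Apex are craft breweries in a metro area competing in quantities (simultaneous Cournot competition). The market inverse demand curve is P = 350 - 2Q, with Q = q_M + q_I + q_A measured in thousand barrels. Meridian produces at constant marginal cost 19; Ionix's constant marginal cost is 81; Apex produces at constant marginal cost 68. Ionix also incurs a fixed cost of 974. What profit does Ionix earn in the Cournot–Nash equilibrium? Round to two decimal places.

202.13

Meridian's profit: π_M = (350 - 2Q)q_M - (19q_M). Setting ∂π_M/∂q_M = 0: 331 - 4q_M - 2(q_I + q_A) = 0.
Ionix's profit: π_I = (350 - 2Q)q_I - (81q_I). Setting ∂π_I/∂q_I = 0: 269 - 4q_I - 2(q_M + q_A) = 0.
Apex's profit: π_A = (350 - 2Q)q_A - (68q_A). Setting ∂π_A/∂q_A = 0: 282 - 4q_A - 2(q_M + q_I) = 0.
Adding the 3 first-order conditions: 882 − 8Q = 0, so Q = 441/4.
Back-substituting: q_M = (331 − 441/2)/2 = 221/4, q_I = (269 − 441/2)/2 = 97/4, q_A = (282 − 441/2)/2 = 123/4.
Price P = 350 - 2·(441/4) = 259/2.
Ionix's profit: (259/2 - 81)·(97/4) - 974 = 1617/8.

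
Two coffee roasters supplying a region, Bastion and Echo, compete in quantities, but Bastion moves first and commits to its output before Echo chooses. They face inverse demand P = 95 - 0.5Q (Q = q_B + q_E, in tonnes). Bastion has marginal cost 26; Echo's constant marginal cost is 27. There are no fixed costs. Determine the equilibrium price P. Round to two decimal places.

43.50

The follower Echo best-responds to any q_B: π_E = (95 - 0.5Q)q_E - 27q_E.
Setting the follower's marginal profit to zero, 68 - (1/2)q_B - q_E = 0, i.e. q_E = (68 - (1/2)q_B).
Bastion substitutes q_E(q_B) into its own profit: π_B = q_B(95 - (1/2)q_B - (68 - (1/2)q_B)/2) - 26q_B = (61 - (1/4)q_B)q_B - 26q_B.
Maximising: ∂π_B/∂q_B = 35 - (1/2)q_B = 0, giving q_B = 70.
Then q_E = (68 - (1/2)·70) = 33.
Total output Q = 103, so price P = 95 - (1/2)·103 = 87/2.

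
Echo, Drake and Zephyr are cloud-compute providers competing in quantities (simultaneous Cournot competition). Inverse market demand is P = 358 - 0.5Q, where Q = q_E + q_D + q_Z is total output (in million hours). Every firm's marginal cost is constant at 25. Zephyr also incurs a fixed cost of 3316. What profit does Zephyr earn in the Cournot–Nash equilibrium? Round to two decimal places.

A representative firm's profit is π_i = q_i(358 - 0.5Q) - 25q_i.
Setting ∂π_i/∂q_i = 0 with rivals' quantities fixed: 333 - q_i - (1/2)·Σ_{j≠i} q_j = 0.
With identical firms every q_j equals q_i, so Σ_{j≠i} q_j = 2q_i and 333 = 2q_i, giving q_i = 333/2.
Price P = 358 - (1/2)·(999/2) = 433/4.
Zephyr's profit: (433/4 - 25)·(333/2) - 3316 = 10545.1250.

10545.13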